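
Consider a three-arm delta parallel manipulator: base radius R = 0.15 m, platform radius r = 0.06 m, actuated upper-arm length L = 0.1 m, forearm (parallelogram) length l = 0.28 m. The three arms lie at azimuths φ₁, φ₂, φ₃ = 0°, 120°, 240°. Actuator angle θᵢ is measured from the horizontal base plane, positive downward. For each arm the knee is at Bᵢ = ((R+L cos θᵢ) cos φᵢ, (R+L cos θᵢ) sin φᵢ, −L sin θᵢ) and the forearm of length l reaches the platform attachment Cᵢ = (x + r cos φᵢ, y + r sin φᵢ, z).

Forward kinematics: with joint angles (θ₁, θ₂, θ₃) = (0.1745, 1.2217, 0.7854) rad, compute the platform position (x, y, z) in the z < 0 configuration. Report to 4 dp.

φ1=0.0°: virtual centre (0.1885, 0.0000, -0.0174), radius l
arm 2 at φ=120.0°: (R−r)+L cos θ2 = 0.1242;  O2 = (-0.0621, 0.1076, -0.0940)
O3 = (0.1607·cos240.0°, 0.1607·sin240.0°, -0.0707) = (-0.0804, -0.1392, -0.0707)
|O₂|²−|O₁|² = -0.0116;  |O₃|²−|O₁|² = -0.0050
linear system: -0.5012x+0.2151y = -0.0116−-0.1532z; -0.5377x+-0.2784y = -0.0050−-0.1067z
det = 0.2552;  x = 0.0168+-0.2571z,  y = -0.0146+0.1133z
sphere 1 gives Az²+Bz+C=0 with A=1.0789, B=0.1197, C=-0.0484;  B²−4AC=0.2233;  roots -0.2745, 0.1635;  negative root z = -0.2745
x = 0.0874, y = -0.0456

(0.0874, -0.0456, -0.2745)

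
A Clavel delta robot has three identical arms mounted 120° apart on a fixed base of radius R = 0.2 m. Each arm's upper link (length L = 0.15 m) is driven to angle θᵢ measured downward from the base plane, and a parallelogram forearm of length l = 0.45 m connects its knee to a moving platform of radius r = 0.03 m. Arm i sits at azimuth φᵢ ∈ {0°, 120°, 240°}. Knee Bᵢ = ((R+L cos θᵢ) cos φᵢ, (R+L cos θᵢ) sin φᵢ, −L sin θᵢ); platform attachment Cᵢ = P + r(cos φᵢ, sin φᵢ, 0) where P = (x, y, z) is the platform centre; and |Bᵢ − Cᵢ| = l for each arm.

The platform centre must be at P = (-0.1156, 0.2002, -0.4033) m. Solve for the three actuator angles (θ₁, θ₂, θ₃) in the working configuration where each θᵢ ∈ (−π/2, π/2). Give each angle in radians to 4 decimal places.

θ₁ = 1.3965, θ₂ = -0.2620, θ₃ = 1.3964

arm 1 (φ=0.0°): x'=-0.1156, y'=0.2002
  A=0.2856, B=-0.4033, C=(l²−L²−A²−y'²−z²)/(2L)=-0.3477
  √(A²+B²)=0.4942;  θ1 = -0.9546+2.3511 ≈ 1.3965
rotate P by −φ2: (0.2312, 0.0000, -0.4033)
  e−x'=-0.0612;  (l²−L²−(e−x')²−y'²−z²)/2L = 0.0454
  θ2 = atan2(B,A) + arccos(C/0.4079) = -0.2620
φ3=240.0° → target in arm frame (-0.1156, -0.2002)
  A cos θ + B sin θ = C:  0.2856·cos θ + -0.4033·sin θ = -0.3476
  γ=atan2(-0.4033,0.2856)=-0.9547;  ψ=arccos(-0.7035)=2.3511;  θ3=γ+ψ≈1.3964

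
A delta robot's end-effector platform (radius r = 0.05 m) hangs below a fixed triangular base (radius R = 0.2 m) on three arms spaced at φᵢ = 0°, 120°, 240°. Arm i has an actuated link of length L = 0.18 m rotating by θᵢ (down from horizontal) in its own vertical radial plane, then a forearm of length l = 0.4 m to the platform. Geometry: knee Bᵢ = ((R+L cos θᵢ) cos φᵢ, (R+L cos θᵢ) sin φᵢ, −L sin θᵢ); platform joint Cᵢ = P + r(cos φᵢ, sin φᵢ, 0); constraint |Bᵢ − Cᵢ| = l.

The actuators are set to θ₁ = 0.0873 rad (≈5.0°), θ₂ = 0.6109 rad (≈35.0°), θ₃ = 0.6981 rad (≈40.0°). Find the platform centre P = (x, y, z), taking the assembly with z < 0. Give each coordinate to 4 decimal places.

arm 1 at φ=0.0°: (R−r)+L cos θ1 = 0.3293;  S1 = (0.3293, 0.0000, -0.0157)
S2 = (0.2974·cos120.0°, 0.2974·sin120.0°, -0.1032) = (-0.1487, 0.2576, -0.1032)
arm 3 at φ=240.0°: (R−r)+L cos θ3 = 0.2879;  S3 = (-0.1439, -0.2493, -0.1157)
subtract pairs → two planes through P
plane₁₂: -0.9561x+0.5152y+-0.1751z = -0.0096
det = 0.9644;  x = 0.0116+-0.1974z,  y = 0.0029+-0.0264z
quadratic in z: (1.0397)z²+(0.1567)z+(-0.0588)=0, √Δ=0.5187 → z ∈ {-0.3248, 0.1741}; z = -0.3248 (taking z<0)
x = 0.0757, y = 0.0115

(0.0757, 0.0115, -0.3248)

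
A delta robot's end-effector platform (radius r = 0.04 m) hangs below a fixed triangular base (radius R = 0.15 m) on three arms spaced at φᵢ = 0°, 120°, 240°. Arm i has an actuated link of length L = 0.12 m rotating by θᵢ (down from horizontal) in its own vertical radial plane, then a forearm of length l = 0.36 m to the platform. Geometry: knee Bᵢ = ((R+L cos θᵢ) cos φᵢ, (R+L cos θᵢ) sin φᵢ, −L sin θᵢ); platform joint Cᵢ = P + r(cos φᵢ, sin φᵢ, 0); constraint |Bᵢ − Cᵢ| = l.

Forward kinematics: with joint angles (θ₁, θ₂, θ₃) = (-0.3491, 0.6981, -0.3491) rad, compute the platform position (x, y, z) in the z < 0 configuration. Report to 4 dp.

centre 1 = (0.2228·cos0.0°, 0.2228·sin0.0°, 0.0410) = (0.2228, 0.0000, 0.0410)
arm 2 at φ=120.0°: ρ2 = 0.2019;  centre 2 = (-0.1010, 0.1749, -0.0771)
centre 3 = (0.2228·cos240.0°, 0.2228·sin240.0°, 0.0410) = (-0.1114, -0.1929, 0.0410)
subtract pairs → two planes through P
linear system: -0.6475x+0.3497y = -0.0046−-0.2364z; -0.6683x+-0.3858y = 0.0000−0.0000z
Cramer: x(z) = 0.0037-0.1886z;  y(z) = -0.0063+0.3267z
sphere 1 gives Az²+Bz+C=0 with A=1.1423, B=-0.0036, C=-0.0799;  B²−4AC=0.3649;  roots -0.2629, 0.2660;  negative root z = -0.2629
x = 0.0532, y = -0.0922

(0.0532, -0.0922, -0.2629)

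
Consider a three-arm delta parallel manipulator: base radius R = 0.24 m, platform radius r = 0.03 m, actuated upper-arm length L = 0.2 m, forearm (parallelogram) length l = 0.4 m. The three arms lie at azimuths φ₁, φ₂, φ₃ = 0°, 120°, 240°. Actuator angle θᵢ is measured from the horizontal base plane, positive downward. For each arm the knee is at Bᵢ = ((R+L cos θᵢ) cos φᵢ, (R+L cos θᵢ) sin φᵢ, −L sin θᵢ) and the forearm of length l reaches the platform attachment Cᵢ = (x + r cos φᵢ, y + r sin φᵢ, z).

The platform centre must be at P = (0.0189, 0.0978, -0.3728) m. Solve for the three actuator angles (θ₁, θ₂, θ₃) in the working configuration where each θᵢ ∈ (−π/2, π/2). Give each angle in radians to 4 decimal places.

φ1=0.0° → target in arm frame (0.0189, 0.0978)
  A cos θ + B sin θ = C:  0.1911·cos θ + -0.3728·sin θ = -0.1627
  √(A²+B²)=0.4189;  θ1 = -1.0971+1.9696 ≈ 0.8724
rotate P by −φ2: (0.0752, -0.0653, -0.3728)
  A=0.1348, B=-0.3728, C=(l²−L²−A²−y'²−z²)/(2L)=-0.1035
  γ=atan2(-0.3728,0.1348)=-1.2239;  ψ=arccos(-0.2611)=1.8349;  θ2=γ+ψ≈0.6110
rotate P by −φ3: (-0.0941, -0.0325, -0.3728)
  e−x'=0.3041;  (l²−L²−(e−x')²−y'²−z²)/2L = -0.2814
  θ3 = atan2(B,A) + arccos(C/0.4811) = 1.3089

θ₁ = 0.8724, θ₂ = 0.6110, θ₃ = 1.3089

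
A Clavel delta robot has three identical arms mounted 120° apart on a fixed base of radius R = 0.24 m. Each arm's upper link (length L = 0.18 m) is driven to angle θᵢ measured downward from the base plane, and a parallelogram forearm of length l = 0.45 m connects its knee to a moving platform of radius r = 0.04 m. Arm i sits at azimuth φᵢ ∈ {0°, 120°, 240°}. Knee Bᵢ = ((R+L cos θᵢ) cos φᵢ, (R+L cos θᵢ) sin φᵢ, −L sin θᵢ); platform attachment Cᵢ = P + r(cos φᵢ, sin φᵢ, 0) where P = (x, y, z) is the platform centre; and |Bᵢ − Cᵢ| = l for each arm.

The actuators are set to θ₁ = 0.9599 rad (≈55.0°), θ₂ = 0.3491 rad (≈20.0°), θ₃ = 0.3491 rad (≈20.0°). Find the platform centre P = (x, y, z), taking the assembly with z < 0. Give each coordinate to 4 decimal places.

(-0.0911, 0.0000, -0.3642)

φ1=0.0°: virtual centre (0.3032, 0.0000, -0.1474), radius l
φ2=120.0°: virtual centre (-0.1846, 0.3197, -0.0616), radius l
arm 3 at φ=240.0°: (R−r)+L cos θ3 = 0.3691;  O3 = (-0.1846, -0.3197, -0.0616)
|O₂|²−|O₁|² = 0.0264;  |O₃|²−|O₁|² = 0.0264
[-0.9756 0.6394 0.1717]·P = 0.0264;  [-0.9756 -0.6394 0.1717]·P = 0.0264
Cramer: x(z) = -0.0270+0.1760z;  y(z) = 0.0000-0.0000z
sphere 1 gives Az²+Bz+C=0 with A=1.0310, B=0.1786, C=-0.0717;  B²−4AC=0.3275;  roots -0.3642, 0.1909;  negative root z = -0.3642
x = -0.0911, y = 0.0000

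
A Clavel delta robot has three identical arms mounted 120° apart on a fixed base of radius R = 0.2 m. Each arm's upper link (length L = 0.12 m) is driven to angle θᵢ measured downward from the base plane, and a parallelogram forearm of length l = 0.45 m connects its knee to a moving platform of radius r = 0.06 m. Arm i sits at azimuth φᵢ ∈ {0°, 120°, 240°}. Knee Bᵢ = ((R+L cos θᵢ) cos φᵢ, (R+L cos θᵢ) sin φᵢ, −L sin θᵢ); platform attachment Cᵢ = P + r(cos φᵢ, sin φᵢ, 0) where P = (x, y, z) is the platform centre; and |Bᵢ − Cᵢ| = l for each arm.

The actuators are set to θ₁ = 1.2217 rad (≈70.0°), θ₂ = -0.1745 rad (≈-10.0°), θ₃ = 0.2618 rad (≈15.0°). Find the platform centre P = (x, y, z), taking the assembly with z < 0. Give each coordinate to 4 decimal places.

(-0.1700, 0.0458, -0.3905)

φ1=0.0°: virtual centre (0.1810, 0.0000, -0.1128), radius l
arm 2 at φ=120.0°: e+L cos θ2 = 0.2582;  S2 = (-0.1291, 0.2236, 0.0208)
arm 3 at φ=240.0°: e+L cos θ3 = 0.2559;  S3 = (-0.1280, -0.2216, -0.0311)
eliminate P² terms by subtracting sphere 1 from 2 and 3
plane₁₂: -0.6203x+0.4472y+0.2672z = 0.0216
det = 0.5513;  x = -0.0344+0.3474z,  y = 0.0006+-0.1157z
quadratic in z: (1.1340)z²+(0.0757)z+(-0.1434)=0, √Δ=0.8100 → z ∈ {-0.3905, 0.3238}; z = -0.3905 (taking z<0)
x = -0.1700, y = 0.0458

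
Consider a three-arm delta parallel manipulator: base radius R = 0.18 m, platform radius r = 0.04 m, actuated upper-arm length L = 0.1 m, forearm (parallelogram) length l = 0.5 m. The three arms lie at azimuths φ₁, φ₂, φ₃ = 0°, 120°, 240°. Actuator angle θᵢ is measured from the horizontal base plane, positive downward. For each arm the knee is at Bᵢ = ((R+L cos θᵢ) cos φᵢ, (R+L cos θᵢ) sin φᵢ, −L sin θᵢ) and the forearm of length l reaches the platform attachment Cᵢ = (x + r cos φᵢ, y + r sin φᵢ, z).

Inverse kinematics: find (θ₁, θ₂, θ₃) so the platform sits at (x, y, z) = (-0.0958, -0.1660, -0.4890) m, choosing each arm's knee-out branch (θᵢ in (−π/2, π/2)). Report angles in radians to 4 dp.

θ₁ = 1.3092, θ₂ = 1.3095, θ₃ = -0.0871

φ1=0.0° → target in arm frame (-0.0958, -0.1660)
  e−x'=0.2358;  (l²−L²−(e−x')²−y'²−z²)/2L = -0.4114
  γ=atan2(-0.4890,0.2358)=-1.1215;  ψ=arccos(-0.7578)=2.4307;  θ1=γ+ψ≈1.3092
φ2=120.0° → target in arm frame (-0.0959, 0.1660)
  e−x'=0.2359;  (l²−L²−(e−x')²−y'²−z²)/2L = -0.4115
  γ=atan2(-0.4890,0.2359)=-1.1214;  ψ=arccos(-0.7579)=2.4309;  θ2=γ+ψ≈1.3095
arm 3 (φ=240.0°): x'=0.1917, y'=0.0000
  A cos θ + B sin θ = C:  -0.0517·cos θ + -0.4890·sin θ = -0.0089
  θ3 = atan2(B,A) + arccos(C/0.4917) = -0.0871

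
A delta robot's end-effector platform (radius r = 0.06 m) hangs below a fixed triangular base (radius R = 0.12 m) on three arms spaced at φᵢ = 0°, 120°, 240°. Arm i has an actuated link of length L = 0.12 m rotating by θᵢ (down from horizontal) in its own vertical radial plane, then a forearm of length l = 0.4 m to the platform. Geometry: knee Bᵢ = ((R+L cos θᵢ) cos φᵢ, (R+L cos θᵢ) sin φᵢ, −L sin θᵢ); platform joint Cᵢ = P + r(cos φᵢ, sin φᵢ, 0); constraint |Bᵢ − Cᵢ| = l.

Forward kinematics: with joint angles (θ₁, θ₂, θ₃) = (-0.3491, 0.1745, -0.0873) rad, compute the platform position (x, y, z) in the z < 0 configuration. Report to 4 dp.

centre 1 = (0.1728·cos0.0°, 0.1728·sin0.0°, 0.0410) = (0.1728, 0.0000, 0.0410)
centre 2 = (0.1782·cos120.0°, 0.1782·sin120.0°, -0.0208) = (-0.0891, 0.1543, -0.0208)
centre 3 = (0.1795·cos240.0°, 0.1795·sin240.0°, 0.0105) = (-0.0898, -0.1555, 0.0105)
|centre ₂|²−|centre ₁|² = 0.0006;  |centre ₃|²−|centre ₁|² = 0.0008
[-0.5237 0.3086 -0.1238]·P = 0.0006;  [-0.5251 -0.3110 -0.0612]·P = 0.0008
Cramer: x(z) = -0.0014-0.1766z;  y(z) = -0.0003+0.1014z
quadratic in z: (1.0415)z²+(-0.0206)z+(-0.1280)=0, √Δ=0.7305 → z ∈ {-0.3408, 0.3606}; z = -0.3408 (taking z<0)
x = 0.0588, y = -0.0348

(0.0588, -0.0348, -0.3408)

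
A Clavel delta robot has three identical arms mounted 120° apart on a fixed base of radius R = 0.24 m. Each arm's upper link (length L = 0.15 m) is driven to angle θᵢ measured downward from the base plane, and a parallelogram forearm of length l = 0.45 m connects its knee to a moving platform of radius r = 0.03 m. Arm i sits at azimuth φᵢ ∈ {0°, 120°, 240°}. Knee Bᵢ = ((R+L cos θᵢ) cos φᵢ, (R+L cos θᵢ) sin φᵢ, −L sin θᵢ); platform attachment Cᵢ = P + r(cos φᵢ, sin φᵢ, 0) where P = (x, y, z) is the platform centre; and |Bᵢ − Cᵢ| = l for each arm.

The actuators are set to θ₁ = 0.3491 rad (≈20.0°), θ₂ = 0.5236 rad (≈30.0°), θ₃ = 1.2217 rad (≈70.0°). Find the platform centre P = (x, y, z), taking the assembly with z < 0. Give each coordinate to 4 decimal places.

O1 = (0.3510·cos0.0°, 0.3510·sin0.0°, -0.0513) = (0.3510, 0.0000, -0.0513)
φ2=120.0°: virtual centre (-0.1700, 0.2944, -0.0750), radius l
φ3=240.0°: virtual centre (-0.1307, -0.2263, -0.1410), radius l
|O₂|²−|O₁|² = -0.0046;  |O₃|²−|O₁|² = -0.0377
[-1.0418 0.5887 -0.0474]·P = -0.0046;  [-0.9632 -0.4526 -0.1793]·P = -0.0377
det = 1.0386;  x = 0.0234+-0.1223z,  y = 0.0335+-0.1359z
sphere 1 gives Az²+Bz+C=0 with A=1.0334, B=0.1736, C=-0.0914;  B²−4AC=0.4081;  roots -0.3931, 0.2251;  negative root z = -0.3931
x = 0.0714, y = 0.0869

(0.0714, 0.0869, -0.3931)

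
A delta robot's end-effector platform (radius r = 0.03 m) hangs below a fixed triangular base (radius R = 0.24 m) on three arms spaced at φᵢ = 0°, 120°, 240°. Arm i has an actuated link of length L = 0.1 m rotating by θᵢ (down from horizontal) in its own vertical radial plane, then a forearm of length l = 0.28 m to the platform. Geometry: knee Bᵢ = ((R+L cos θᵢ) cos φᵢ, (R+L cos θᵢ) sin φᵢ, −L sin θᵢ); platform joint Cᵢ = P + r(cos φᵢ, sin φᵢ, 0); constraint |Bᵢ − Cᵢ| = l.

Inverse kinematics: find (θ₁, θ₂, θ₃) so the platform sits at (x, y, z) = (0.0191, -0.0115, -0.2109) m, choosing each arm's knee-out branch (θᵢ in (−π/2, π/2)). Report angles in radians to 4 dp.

θ₁ = 0.9600, θ₂ = 1.3091, θ₃ = 1.1343

rotate P by −φ1: (0.0191, -0.0115, -0.2109)
  e−x'=0.1909;  (l²−L²−(e−x')²−y'²−z²)/2L = -0.0633
  θ1 = atan2(B,A) + arccos(C/0.2845) = 0.9600
φ2=120.0° → target in arm frame (-0.0195, -0.0108)
  A=0.2295, B=-0.2109, C=(l²−L²−A²−y'²−z²)/(2L)=-0.1443
  γ=atan2(-0.2109,0.2295)=-0.7432;  ψ=arccos(-0.4631)=2.0523;  θ2=γ+ψ≈1.3091
arm 3 (φ=240.0°): x'=0.0004, y'=0.0223
  e−x'=0.2096;  (l²−L²−(e−x')²−y'²−z²)/2L = -0.1025
  θ3 = atan2(B,A) + arccos(C/0.2973) = 1.1343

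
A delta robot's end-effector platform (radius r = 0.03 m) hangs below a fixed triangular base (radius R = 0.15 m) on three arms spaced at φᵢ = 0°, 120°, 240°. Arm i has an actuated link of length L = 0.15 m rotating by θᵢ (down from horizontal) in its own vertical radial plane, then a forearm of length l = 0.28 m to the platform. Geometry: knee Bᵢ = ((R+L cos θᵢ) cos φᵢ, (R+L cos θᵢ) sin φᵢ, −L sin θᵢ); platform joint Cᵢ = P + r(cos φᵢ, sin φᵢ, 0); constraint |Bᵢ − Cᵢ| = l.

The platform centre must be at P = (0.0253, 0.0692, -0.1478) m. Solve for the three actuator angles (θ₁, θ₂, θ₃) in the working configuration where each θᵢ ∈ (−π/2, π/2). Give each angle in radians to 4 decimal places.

θ₁ = 0.1741, θ₂ = -0.0867, θ₃ = 0.9601

rotate P by −φ1: (0.0253, 0.0692, -0.1478)
  e−x'=0.0947;  (l²−L²−(e−x')²−y'²−z²)/2L = 0.0677
  θ1 = atan2(B,A) + arccos(C/0.1755) = 0.1741
arm 2 (φ=120.0°): x'=0.0473, y'=-0.0565
  A=0.0727, B=-0.1478, C=(l²−L²−A²−y'²−z²)/(2L)=0.0852
  γ=atan2(-0.1478,0.0727)=-1.1136;  ψ=arccos(0.5175)=1.0269;  θ2=γ+ψ≈-0.0867
rotate P by −φ3: (-0.0726, -0.0127, -0.1478)
  A=0.1926, B=-0.1478, C=(l²−L²−A²−y'²−z²)/(2L)=-0.0106
  θ3 = atan2(B,A) + arccos(C/0.2428) = 0.9601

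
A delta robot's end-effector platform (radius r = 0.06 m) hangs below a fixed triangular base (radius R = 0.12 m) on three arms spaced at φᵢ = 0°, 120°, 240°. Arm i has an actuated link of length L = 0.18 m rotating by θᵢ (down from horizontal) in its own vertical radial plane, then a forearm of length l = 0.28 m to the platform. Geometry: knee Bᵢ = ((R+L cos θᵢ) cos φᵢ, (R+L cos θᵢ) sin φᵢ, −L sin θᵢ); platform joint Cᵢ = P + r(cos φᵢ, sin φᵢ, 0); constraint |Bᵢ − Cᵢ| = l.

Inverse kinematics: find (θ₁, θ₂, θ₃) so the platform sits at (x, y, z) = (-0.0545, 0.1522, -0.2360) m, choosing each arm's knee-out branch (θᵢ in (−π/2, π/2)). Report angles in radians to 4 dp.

θ₁ = 0.9602, θ₂ = -0.1748, θ₃ = 1.1346

rotate P by −φ1: (-0.0545, 0.1522, -0.2360)
  e−x'=0.1145;  (l²−L²−(e−x')²−y'²−z²)/2L = -0.1277
  θ1 = atan2(B,A) + arccos(C/0.2623) = 0.9602
φ2=120.0° → target in arm frame (0.1591, -0.0289)
  A=-0.0991, B=-0.2360, C=(l²−L²−A²−y'²−z²)/(2L)=-0.0565
  γ=atan2(-0.2360,-0.0991)=-1.9682;  ψ=arccos(-0.2208)=1.7934;  θ2=γ+ψ≈-0.1748
φ3=240.0° → target in arm frame (-0.1046, -0.1233)
  A=0.1646, B=-0.2360, C=(l²−L²−A²−y'²−z²)/(2L)=-0.1444
  γ=atan2(-0.2360,0.1646)=-0.9619;  ψ=arccos(-0.5018)=2.0965;  θ3=γ+ψ≈1.1346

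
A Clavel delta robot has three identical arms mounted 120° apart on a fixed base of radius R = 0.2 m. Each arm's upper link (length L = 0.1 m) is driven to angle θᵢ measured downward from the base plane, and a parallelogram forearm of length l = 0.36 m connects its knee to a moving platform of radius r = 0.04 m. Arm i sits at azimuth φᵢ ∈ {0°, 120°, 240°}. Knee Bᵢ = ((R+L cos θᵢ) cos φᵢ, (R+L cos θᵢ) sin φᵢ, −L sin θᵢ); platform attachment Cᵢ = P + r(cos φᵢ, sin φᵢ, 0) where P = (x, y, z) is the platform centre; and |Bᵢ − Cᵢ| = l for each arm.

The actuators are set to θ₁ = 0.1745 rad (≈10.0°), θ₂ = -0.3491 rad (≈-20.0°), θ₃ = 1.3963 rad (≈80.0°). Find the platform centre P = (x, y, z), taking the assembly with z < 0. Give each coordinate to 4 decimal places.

φ1=0.0°: virtual centre (0.2585, 0.0000, -0.0174), radius l
S2 = (0.2540·cos120.0°, 0.2540·sin120.0°, 0.0342) = (-0.1270, 0.2199, 0.0342)
φ3=240.0°: virtual centre (-0.0887, -0.1536, -0.0985), radius l
eliminate P² terms by subtracting sphere 1 from 2 and 3
[-0.7709 0.4399 0.1031]·P = -0.0014;  [-0.6943 -0.3072 -0.1622]·P = -0.0260
det = 0.5423;  x = 0.0219+-0.0732z,  y = 0.0351+-0.3627z
quadratic in z: (1.1369)z²+(0.0439)z+(-0.0721)=0, √Δ=0.5742 → z ∈ {-0.2719, 0.2332}; z = -0.2719 (taking z<0)
x = 0.0418, y = 0.1337

(0.0418, 0.1337, -0.2719)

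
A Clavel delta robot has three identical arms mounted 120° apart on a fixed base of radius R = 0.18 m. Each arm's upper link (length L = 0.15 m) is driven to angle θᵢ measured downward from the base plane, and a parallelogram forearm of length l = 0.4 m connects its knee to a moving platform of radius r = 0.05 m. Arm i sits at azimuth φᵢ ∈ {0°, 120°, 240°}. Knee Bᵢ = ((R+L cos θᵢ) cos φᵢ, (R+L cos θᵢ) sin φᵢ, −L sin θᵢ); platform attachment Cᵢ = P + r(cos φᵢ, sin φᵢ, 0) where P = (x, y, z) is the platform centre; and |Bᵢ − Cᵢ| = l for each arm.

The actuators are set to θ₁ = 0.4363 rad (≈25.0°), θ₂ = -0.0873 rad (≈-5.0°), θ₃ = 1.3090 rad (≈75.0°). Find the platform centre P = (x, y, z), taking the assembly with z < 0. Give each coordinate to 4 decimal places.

(0.0395, 0.1807, -0.3392)

φ1=0.0°: virtual centre (0.2659, 0.0000, -0.0634), radius l
arm 2 at φ=120.0°: (R−r)+L cos θ2 = 0.2794;  centre 2 = (-0.1397, 0.2420, 0.0131)
arm 3 at φ=240.0°: (R−r)+L cos θ3 = 0.1688;  centre 3 = (-0.0844, -0.1462, -0.1449)
|centre ₂|²−|centre ₁|² = 0.0035;  |centre ₃|²−|centre ₁|² = -0.0253
[-0.8113 0.4840 0.1529]·P = 0.0035;  [-0.7007 -0.2924 -0.1630]·P = -0.0253
Cramer: x(z) = 0.0194-0.0593z;  y(z) = 0.0398-0.4154z
quadratic in z: (1.1760)z²+(0.1229)z+(-0.0936)=0, √Δ=0.6749 → z ∈ {-0.3392, 0.2347}; z = -0.3392 (taking z<0)
x = 0.0395, y = 0.1807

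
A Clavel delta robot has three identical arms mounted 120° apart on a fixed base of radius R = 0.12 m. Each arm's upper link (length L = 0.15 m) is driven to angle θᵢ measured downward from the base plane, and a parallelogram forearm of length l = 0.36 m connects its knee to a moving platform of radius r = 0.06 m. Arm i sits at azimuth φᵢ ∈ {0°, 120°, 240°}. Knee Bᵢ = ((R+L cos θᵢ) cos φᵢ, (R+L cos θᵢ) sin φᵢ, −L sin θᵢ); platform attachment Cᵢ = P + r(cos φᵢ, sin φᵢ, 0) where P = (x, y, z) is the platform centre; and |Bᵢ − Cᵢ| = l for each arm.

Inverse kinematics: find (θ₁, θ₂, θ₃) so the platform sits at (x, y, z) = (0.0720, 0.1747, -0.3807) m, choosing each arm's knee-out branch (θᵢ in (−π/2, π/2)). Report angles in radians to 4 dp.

θ₁ = 0.6113, θ₂ = 0.4363, θ₃ = 1.3965

φ1=0.0° → target in arm frame (0.0720, 0.1747)
  A=-0.0120, B=-0.3807, C=(l²−L²−A²−y'²−z²)/(2L)=-0.2283
  √(A²+B²)=0.3809;  θ1 = -1.6023+2.2136 ≈ 0.6113
φ2=120.0° → target in arm frame (0.1153, -0.1497)
  e−x'=-0.0553;  (l²−L²−(e−x')²−y'²−z²)/2L = -0.2110
  θ2 = atan2(B,A) + arccos(C/0.3847) = 0.4363
arm 3 (φ=240.0°): x'=-0.1873, y'=-0.0250
  e−x'=0.2473;  (l²−L²−(e−x')²−y'²−z²)/2L = -0.3320
  γ=atan2(-0.3807,0.2473)=-0.9947;  ψ=arccos(-0.7314)=2.3912;  θ3=γ+ψ≈1.3965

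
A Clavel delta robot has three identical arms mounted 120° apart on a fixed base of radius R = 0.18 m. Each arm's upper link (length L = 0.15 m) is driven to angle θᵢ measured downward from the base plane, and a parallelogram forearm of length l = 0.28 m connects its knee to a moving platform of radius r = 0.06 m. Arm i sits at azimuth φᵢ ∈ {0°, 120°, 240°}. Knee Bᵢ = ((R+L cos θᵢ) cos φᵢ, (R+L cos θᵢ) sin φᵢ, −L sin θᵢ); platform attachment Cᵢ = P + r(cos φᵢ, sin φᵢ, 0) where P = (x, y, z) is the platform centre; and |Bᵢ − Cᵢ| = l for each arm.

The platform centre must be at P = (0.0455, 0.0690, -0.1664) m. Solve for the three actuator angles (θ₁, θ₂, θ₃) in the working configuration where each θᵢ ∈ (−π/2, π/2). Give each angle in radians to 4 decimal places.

arm 1 (φ=0.0°): x'=0.0455, y'=0.0690
  A=0.0745, B=-0.1664, C=(l²−L²−A²−y'²−z²)/(2L)=0.0597
  θ1 = atan2(B,A) + arccos(C/0.1823) = 0.0875
arm 2 (φ=120.0°): x'=0.0370, y'=-0.0739
  e−x'=0.0830;  (l²−L²−(e−x')²−y'²−z²)/2L = 0.0529
  √(A²+B²)=0.1859;  θ2 = -1.1081+1.2825 ≈ 0.1744
arm 3 (φ=240.0°): x'=-0.0825, y'=0.0049
  A=0.2025, B=-0.1664, C=(l²−L²−A²−y'²−z²)/(2L)=-0.0427
  √(A²+B²)=0.2621;  θ3 = -0.6878+1.7346 ≈ 1.0468

θ₁ = 0.0875, θ₂ = 0.1744, θ₃ = 1.0468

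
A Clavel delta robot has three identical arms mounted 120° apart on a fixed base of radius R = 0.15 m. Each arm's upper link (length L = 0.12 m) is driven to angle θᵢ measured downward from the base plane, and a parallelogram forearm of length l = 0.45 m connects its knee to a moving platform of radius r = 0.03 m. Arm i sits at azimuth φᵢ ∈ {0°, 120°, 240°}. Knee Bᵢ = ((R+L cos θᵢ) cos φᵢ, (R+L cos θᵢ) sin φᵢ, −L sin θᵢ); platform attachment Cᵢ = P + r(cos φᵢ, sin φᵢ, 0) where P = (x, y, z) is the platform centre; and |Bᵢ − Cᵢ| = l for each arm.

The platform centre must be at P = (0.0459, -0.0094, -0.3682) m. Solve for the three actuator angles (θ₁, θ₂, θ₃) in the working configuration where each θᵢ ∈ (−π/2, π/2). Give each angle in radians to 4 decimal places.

φ1=0.0° → target in arm frame (0.0459, -0.0094)
  e−x'=0.0741;  (l²−L²−(e−x')²−y'²−z²)/2L = 0.1956
  √(A²+B²)=0.3756;  θ1 = -1.3722+1.0229 ≈ -0.3493
φ2=120.0° → target in arm frame (-0.0311, -0.0351)
  A=0.1511, B=-0.3682, C=(l²−L²−A²−y'²−z²)/(2L)=0.1186
  θ2 = atan2(B,A) + arccos(C/0.3980) = 0.0867
arm 3 (φ=240.0°): x'=-0.0148, y'=0.0445
  e−x'=0.1348;  (l²−L²−(e−x')²−y'²−z²)/2L = 0.1349
  γ=atan2(-0.3682,0.1348)=-1.2198;  ψ=arccos(0.3441)=1.2195;  θ3=γ+ψ≈-0.0003

θ₁ = -0.3493, θ₂ = 0.0867, θ₃ = -0.0003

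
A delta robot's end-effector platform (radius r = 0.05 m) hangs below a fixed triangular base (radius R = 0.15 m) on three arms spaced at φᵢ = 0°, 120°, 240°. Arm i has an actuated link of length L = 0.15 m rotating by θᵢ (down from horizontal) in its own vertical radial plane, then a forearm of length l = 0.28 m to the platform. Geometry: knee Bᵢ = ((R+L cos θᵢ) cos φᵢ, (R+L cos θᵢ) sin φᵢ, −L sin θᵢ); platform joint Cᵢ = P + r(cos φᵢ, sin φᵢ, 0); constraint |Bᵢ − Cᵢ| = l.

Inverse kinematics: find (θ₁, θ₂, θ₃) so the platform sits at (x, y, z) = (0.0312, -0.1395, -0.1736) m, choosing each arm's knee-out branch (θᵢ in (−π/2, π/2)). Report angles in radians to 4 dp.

θ₁ = 0.3493, θ₂ = 1.3090, θ₃ = -0.3496

rotate P by −φ1: (0.0312, -0.1395, -0.1736)
  A cos θ + B sin θ = C:  0.0688·cos θ + -0.1736·sin θ = 0.0052
  γ=atan2(-0.1736,0.0688)=-1.1935;  ψ=arccos(0.0280)=1.5428;  θ1=γ+ψ≈0.3493
φ2=120.0° → target in arm frame (-0.1364, 0.0427)
  A cos θ + B sin θ = C:  0.2364·cos θ + -0.1736·sin θ = -0.1065
  θ2 = atan2(B,A) + arccos(C/0.2933) = 1.3090
arm 3 (φ=240.0°): x'=0.1052, y'=0.0968
  e−x'=-0.0052;  (l²−L²−(e−x')²−y'²−z²)/2L = 0.0546
  √(A²+B²)=0.1737;  θ3 = -1.6008+1.2512 ≈ -0.3496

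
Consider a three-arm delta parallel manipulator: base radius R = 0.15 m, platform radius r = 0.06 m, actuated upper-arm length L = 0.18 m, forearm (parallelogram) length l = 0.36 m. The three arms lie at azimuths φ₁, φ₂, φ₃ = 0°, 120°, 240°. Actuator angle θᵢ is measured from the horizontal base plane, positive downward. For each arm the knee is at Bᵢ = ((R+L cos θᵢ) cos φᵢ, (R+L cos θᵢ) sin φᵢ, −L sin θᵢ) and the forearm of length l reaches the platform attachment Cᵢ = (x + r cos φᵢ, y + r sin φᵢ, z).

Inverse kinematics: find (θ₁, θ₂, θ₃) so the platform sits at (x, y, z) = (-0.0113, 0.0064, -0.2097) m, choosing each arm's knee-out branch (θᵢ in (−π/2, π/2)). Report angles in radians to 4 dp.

θ₁ = -0.0875, θ₂ = -0.2622, θ₃ = -0.1745

arm 1 (φ=0.0°): x'=-0.0113, y'=0.0064
  A=0.1013, B=-0.2097, C=(l²−L²−A²−y'²−z²)/(2L)=0.1192
  √(A²+B²)=0.2329;  θ1 = -1.1208+1.0333 ≈ -0.0875
rotate P by −φ2: (0.0112, 0.0066, -0.2097)
  A cos θ + B sin θ = C:  0.0788·cos θ + -0.2097·sin θ = 0.1305
  γ=atan2(-0.2097,0.0788)=-1.2113;  ψ=arccos(0.5824)=0.9491;  θ2=γ+ψ≈-0.2622
arm 3 (φ=240.0°): x'=0.0001, y'=-0.0130
  A=0.0899, B=-0.2097, C=(l²−L²−A²−y'²−z²)/(2L)=0.1249
  θ3 = atan2(B,A) + arccos(C/0.2282) = -0.1745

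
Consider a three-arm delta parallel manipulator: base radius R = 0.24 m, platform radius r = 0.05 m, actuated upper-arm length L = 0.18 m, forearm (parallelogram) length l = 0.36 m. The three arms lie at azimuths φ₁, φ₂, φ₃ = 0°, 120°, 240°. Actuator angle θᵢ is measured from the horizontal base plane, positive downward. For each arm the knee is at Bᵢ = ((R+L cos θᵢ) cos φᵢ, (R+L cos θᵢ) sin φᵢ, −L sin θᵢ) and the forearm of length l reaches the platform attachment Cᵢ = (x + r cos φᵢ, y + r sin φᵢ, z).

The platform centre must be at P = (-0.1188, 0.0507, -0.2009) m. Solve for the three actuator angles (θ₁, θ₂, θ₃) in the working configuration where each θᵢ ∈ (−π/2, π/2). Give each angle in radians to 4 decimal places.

θ₁ = 1.3090, θ₂ = -0.1748, θ₃ = 0.6112

rotate P by −φ1: (-0.1188, 0.0507, -0.2009)
  A=0.3088, B=-0.2009, C=(l²−L²−A²−y'²−z²)/(2L)=-0.1141
  θ1 = atan2(B,A) + arccos(C/0.3684) = 1.3090
rotate P by −φ2: (0.1033, 0.0775, -0.2009)
  A=0.0867, B=-0.2009, C=(l²−L²−A²−y'²−z²)/(2L)=0.1203
  √(A²+B²)=0.2188;  θ2 = -1.1634+0.9886 ≈ -0.1748
φ3=240.0° → target in arm frame (0.0155, -0.1282)
  A=0.1745, B=-0.2009, C=(l²−L²−A²−y'²−z²)/(2L)=0.0276
  γ=atan2(-0.2009,0.1745)=-0.8556;  ψ=arccos(0.1038)=1.4668;  θ3=γ+ψ≈0.6112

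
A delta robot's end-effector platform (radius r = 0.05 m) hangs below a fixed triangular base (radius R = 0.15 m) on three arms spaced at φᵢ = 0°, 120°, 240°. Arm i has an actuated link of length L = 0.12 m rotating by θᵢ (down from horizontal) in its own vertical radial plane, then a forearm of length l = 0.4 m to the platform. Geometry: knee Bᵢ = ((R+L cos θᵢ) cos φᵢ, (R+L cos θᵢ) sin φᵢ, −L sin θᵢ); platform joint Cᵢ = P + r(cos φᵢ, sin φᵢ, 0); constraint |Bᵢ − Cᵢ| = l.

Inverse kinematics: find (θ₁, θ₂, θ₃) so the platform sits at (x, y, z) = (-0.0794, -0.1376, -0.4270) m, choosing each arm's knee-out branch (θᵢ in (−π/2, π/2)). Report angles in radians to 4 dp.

rotate P by −φ1: (-0.0794, -0.1376, -0.4270)
  e−x'=0.1794;  (l²−L²−(e−x')²−y'²−z²)/2L = -0.3660
  θ1 = atan2(B,A) + arccos(C/0.4632) = 1.3090
φ2=120.0° → target in arm frame (-0.0795, 0.1376)
  e−x'=0.1795;  (l²−L²−(e−x')²−y'²−z²)/2L = -0.3661
  γ=atan2(-0.4270,0.1795)=-1.1729;  ψ=arccos(-0.7904)=2.4822;  θ2=γ+ψ≈1.3093
φ3=240.0° → target in arm frame (0.1589, 0.0000)
  A cos θ + B sin θ = C:  -0.0589·cos θ + -0.4270·sin θ = -0.1675
  γ=atan2(-0.4270,-0.0589)=-1.7078;  ψ=arccos(-0.3885)=1.9698;  θ3=γ+ψ≈0.2621

θ₁ = 1.3090, θ₂ = 1.3093, θ₃ = 0.2621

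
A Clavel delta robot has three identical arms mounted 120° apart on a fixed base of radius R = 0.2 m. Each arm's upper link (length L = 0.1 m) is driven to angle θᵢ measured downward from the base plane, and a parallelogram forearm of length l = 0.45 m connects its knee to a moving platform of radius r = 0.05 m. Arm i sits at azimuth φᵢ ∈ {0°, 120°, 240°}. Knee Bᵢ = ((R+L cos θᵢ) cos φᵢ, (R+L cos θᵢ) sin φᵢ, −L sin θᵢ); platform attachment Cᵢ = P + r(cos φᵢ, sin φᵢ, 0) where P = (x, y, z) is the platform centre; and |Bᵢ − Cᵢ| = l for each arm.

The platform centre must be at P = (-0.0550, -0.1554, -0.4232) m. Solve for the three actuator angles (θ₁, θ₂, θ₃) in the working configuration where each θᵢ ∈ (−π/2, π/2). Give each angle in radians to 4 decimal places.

θ₁ = 1.0468, θ₂ = 1.3083, θ₃ = -0.1749

φ1=0.0° → target in arm frame (-0.0550, -0.1554)
  A=0.2050, B=-0.4232, C=(l²−L²−A²−y'²−z²)/(2L)=-0.2639
  √(A²+B²)=0.4702;  θ1 = -1.1197+2.1665 ≈ 1.0468
arm 2 (φ=120.0°): x'=-0.1071, y'=0.1253
  e−x'=0.2571;  (l²−L²−(e−x')²−y'²−z²)/2L = -0.3420
  θ2 = atan2(B,A) + arccos(C/0.4952) = 1.3083
rotate P by −φ3: (0.1621, 0.0301, -0.4232)
  e−x'=-0.0121;  (l²−L²−(e−x')²−y'²−z²)/2L = 0.0618
  √(A²+B²)=0.4234;  θ3 = -1.5993+1.4244 ≈ -0.1749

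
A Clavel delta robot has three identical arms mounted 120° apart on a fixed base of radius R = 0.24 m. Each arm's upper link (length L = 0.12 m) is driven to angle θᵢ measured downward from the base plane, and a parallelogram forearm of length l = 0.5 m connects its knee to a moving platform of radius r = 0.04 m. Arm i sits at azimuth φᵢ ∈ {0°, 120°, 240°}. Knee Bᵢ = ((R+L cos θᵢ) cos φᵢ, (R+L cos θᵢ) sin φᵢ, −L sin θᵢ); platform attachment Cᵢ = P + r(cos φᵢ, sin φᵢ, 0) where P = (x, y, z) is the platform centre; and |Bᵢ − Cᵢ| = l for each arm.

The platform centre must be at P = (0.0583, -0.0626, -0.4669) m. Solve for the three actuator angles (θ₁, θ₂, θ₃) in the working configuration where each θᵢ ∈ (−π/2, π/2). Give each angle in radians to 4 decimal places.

arm 1 (φ=0.0°): x'=0.0583, y'=-0.0626
  A cos θ + B sin θ = C:  0.1417·cos θ + -0.4669·sin θ = -0.0266
  θ1 = atan2(B,A) + arccos(C/0.4879) = 0.3493
arm 2 (φ=120.0°): x'=-0.0834, y'=-0.0192
  A=0.2834, B=-0.4669, C=(l²−L²−A²−y'²−z²)/(2L)=-0.2627
  √(A²+B²)=0.5462;  θ2 = -1.0253+2.0727 ≈ 1.0474
arm 3 (φ=240.0°): x'=0.0251, y'=0.0818
  A=0.1749, B=-0.4669, C=(l²−L²−A²−y'²−z²)/(2L)=-0.0820
  √(A²+B²)=0.4986;  θ3 = -1.2123+1.7361 ≈ 0.5238

θ₁ = 0.3493, θ₂ = 1.0474, θ₃ = 0.5238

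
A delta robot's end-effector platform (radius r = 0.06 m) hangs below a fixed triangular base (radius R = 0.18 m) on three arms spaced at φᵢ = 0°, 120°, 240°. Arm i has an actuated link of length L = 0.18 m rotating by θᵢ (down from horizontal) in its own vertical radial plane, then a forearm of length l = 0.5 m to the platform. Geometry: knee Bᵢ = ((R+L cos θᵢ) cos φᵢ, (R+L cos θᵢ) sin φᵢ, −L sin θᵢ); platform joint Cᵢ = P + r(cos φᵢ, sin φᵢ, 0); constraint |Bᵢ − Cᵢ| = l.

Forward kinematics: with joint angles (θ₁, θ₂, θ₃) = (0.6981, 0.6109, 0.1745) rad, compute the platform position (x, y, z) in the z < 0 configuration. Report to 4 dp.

φ1=0.0°: virtual centre (0.2579, 0.0000, -0.1157), radius l
arm 2 at φ=120.0°: (R−r)+L cos θ2 = 0.2674;  O2 = (-0.1337, 0.2316, -0.1032)
arm 3 at φ=240.0°: (R−r)+L cos θ3 = 0.2973;  O3 = (-0.1486, -0.2574, -0.0313)
eliminate P² terms by subtracting sphere 1 from 2 and 3
plane₁₂: -0.7832x+0.4632y+0.0249z = 0.0023
Cramer: x(z) = -0.0071+0.1168z;  y(z) = -0.0071+0.1437z
into |P−O₁|² = l²: 1.0343z² + 0.1675z + -0.1663 = 0;  Δ = 0.7162;  z = -0.4901 or 0.3282 → z<0 root = -0.4901
x = -0.0643, y = -0.0775

(-0.0643, -0.0775, -0.4901)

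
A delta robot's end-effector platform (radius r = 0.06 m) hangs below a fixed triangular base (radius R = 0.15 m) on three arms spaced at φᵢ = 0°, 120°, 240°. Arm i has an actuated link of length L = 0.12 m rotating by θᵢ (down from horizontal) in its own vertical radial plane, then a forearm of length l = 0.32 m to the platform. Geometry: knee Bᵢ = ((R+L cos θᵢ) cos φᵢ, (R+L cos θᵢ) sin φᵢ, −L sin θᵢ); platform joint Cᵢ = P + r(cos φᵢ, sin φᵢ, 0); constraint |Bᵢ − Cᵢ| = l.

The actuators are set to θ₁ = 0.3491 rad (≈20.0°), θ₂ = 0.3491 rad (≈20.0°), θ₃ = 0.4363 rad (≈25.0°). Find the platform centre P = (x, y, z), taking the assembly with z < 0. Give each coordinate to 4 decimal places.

O1 = (0.2028·cos0.0°, 0.2028·sin0.0°, -0.0410) = (0.2028, 0.0000, -0.0410)
arm 2 at φ=120.0°: ρ2 = 0.2028;  O2 = (-0.1014, 0.1756, -0.0410)
O3 = (0.1988·cos240.0°, 0.1988·sin240.0°, -0.0507) = (-0.0994, -0.1721, -0.0507)
eliminate P² terms by subtracting sphere 1 from 2 and 3
[-0.6083 0.3512 0.0000]·P = 0.0000;  [-0.6043 -0.3443 -0.0193]·P = -0.0007
det = 0.4216;  x = 0.0006+-0.0161z,  y = 0.0010+-0.0279z
into |P−O₁|² = l²: 1.0010z² + 0.0885z + -0.0598 = 0;  Δ = 0.2475;  z = -0.2927 or 0.2042 → z<0 root = -0.2927
x = 0.0053, y = 0.0092

(0.0053, 0.0092, -0.2927)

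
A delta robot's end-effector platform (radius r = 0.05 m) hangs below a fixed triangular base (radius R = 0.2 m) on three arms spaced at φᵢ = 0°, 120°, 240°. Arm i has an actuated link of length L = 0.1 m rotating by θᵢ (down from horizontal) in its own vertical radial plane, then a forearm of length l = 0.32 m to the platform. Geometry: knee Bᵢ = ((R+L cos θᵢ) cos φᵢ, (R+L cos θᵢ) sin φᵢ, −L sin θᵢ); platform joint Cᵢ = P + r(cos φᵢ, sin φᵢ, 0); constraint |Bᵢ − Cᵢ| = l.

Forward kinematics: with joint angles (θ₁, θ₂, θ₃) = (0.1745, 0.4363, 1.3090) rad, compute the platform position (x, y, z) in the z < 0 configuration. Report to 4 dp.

(0.0624, 0.0728, -0.2673)

arm 1 at φ=0.0°: e+L cos θ1 = 0.2485;  centre 1 = (0.2485, 0.0000, -0.0174)
φ2=120.0°: virtual centre (-0.1203, 0.2084, -0.0423), radius l
centre 3 = (0.1759·cos240.0°, 0.1759·sin240.0°, -0.0966) = (-0.0879, -0.1523, -0.0966)
eliminate P² terms by subtracting sphere 1 from 2 and 3
linear system: -0.7376x+0.4168y = -0.0024−-0.0498z; -0.6728x+-0.3046y = -0.0218−-0.1585z
Cramer: x(z) = 0.0194-0.1608z;  y(z) = 0.0287-0.1651z
sphere 1 gives Az²+Bz+C=0 with A=1.0531, B=0.0989, C=-0.0488;  B²−4AC=0.2153;  roots -0.2673, 0.1733;  negative root z = -0.2673
x = 0.0624, y = 0.0728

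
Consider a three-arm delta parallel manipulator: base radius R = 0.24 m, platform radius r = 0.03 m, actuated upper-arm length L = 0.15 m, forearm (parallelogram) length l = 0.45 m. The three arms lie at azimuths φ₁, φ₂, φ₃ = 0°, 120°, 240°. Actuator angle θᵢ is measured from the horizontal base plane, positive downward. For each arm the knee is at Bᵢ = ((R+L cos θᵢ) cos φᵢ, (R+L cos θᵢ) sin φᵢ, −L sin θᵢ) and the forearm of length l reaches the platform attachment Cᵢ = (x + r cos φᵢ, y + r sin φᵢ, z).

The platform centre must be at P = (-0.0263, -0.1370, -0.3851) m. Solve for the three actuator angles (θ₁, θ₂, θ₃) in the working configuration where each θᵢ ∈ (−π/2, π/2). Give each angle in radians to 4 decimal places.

rotate P by −φ1: (-0.0263, -0.1370, -0.3851)
  A cos θ + B sin θ = C:  0.2363·cos θ + -0.3851·sin θ = -0.1430
  γ=atan2(-0.3851,0.2363)=-1.0204;  ψ=arccos(-0.3166)=1.8929;  θ1=γ+ψ≈0.8725
arm 2 (φ=120.0°): x'=-0.1055, y'=0.0913
  e−x'=0.3155;  (l²−L²−(e−x')²−y'²−z²)/2L = -0.2539
  √(A²+B²)=0.4978;  θ2 = -0.8844+2.1060 ≈ 1.2216
arm 3 (φ=240.0°): x'=0.1318, y'=0.0457
  A cos θ + B sin θ = C:  0.0782·cos θ + -0.3851·sin θ = 0.0783
  γ=atan2(-0.3851,0.0782)=-1.3704;  ψ=arccos(0.1993)=1.3702;  θ3=γ+ψ≈-0.0003

θ₁ = 0.8725, θ₂ = 1.2216, θ₃ = -0.0003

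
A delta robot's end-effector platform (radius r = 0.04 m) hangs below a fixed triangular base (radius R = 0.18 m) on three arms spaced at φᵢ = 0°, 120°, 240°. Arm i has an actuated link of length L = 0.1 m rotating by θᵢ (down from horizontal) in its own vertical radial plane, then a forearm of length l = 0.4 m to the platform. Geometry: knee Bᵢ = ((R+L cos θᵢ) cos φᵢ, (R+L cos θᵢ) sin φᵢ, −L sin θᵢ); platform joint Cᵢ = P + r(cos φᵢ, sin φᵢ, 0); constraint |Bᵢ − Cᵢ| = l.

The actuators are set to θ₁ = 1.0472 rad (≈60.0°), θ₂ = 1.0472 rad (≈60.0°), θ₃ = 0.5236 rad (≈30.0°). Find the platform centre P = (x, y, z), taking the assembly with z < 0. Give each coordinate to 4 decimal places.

(-0.0316, -0.0547, -0.4151)

arm 1 at φ=0.0°: ρ1 = 0.1900;  O1 = (0.1900, 0.0000, -0.0866)
arm 2 at φ=120.0°: ρ2 = 0.1900;  O2 = (-0.0950, 0.1645, -0.0866)
φ3=240.0°: virtual centre (-0.1133, -0.1962, -0.0500), radius l
subtract pairs → two planes through P
[-0.5700 0.3291 0.0000]·P = 0.0000;  [-0.6066 -0.3925 0.0732]·P = 0.0102
det = 0.4233;  x = -0.0080+0.0569z,  y = -0.0138+0.0986z
quadratic in z: (1.0130)z²+(0.1480)z+(-0.1131)=0, √Δ=0.6930 → z ∈ {-0.4151, 0.2690}; z = -0.4151 (taking z<0)
x = -0.0316, y = -0.0547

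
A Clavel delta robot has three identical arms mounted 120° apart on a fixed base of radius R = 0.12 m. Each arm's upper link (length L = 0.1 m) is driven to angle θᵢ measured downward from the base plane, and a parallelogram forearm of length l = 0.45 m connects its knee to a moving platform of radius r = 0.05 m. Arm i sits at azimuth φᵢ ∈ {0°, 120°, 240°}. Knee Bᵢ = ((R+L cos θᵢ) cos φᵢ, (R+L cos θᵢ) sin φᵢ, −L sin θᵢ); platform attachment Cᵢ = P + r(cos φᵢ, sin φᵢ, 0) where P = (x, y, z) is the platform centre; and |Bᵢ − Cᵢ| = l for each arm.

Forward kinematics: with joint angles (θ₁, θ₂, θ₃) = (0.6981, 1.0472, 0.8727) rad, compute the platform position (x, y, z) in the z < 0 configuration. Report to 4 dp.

centre 1 = (0.1466·cos0.0°, 0.1466·sin0.0°, -0.0643) = (0.1466, 0.0000, -0.0643)
centre 2 = (0.1200·cos120.0°, 0.1200·sin120.0°, -0.0866) = (-0.0600, 0.1039, -0.0866)
centre 3 = (0.1343·cos240.0°, 0.1343·sin240.0°, -0.0766) = (-0.0671, -0.1163, -0.0766)
|centre ₂|²−|centre ₁|² = -0.0037;  |centre ₃|²−|centre ₁|² = -0.0017
[-0.4132 0.2078 -0.0447]·P = -0.0037;  [-0.4275 -0.2326 -0.0247]·P = -0.0017
Cramer: x(z) = 0.0066-0.0839z;  y(z) = -0.0048+0.0481z
sphere 1 gives Az²+Bz+C=0 with A=1.0093, B=0.1516, C=-0.1788;  B²−4AC=0.7447;  roots -0.5026, 0.3524;  negative root z = -0.5026
x = 0.0488, y = -0.0289

(0.0488, -0.0289, -0.5026)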